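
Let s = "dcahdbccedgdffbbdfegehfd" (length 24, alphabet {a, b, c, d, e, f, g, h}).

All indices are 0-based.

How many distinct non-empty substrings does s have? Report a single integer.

283

sorted suffixes:
  #0 SA[0]=2  'ahdbccedgdffbbdfegehfd'
  #1 SA[1]=14  'bbdfegehfd'
  #2 SA[2]=5  'bccedgdffbbdfegehfd'
  #3 SA[3]=15  'bdfegehfd'
  #4 SA[4]=1  'cahdbccedgdffbbdfegehfd'
  #5 SA[5]=6  'ccedgdffbbdfegehfd'
  #6 SA[6]=7  'cedgdffbbdfegehfd'
  #7 SA[7]=23  'd'
  #8 SA[8]=4  'dbccedgdffbbdfegehfd'
  #9 SA[9]=0  'dcahdbccedgdffbbdfegehfd'
  #10 SA[10]=16  'dfegehfd'
  #11 SA[11]=11  'dffbbdfegehfd'
  #12 SA[12]=9  'dgdffbbdfegehfd'
  #13 SA[13]=8  'edgdffbbdfegehfd'
  #14 SA[14]=18  'egehfd'
  #15 SA[15]=20  'ehfd'
  #16 SA[16]=13  'fbbdfegehfd'
  #17 SA[17]=22  'fd'
  #18 SA[18]=17  'fegehfd'
  #19 SA[19]=12  'ffbbdfegehfd'
  #20 SA[20]=10  'gdffbbdfegehfd'
  #21 SA[21]=19  'gehfd'
  #22 SA[22]=3  'hdbccedgdffbbdfegehfd'
  #23 SA[23]=21  'hfd'

SA = [2, 14, 5, 15, 1, 6, 7, 23, 4, 0, 16, 11, 9, 8, 18, 20, 13, 22, 17, 12, 10, 19, 3, 21]
i: (SA[i-1],SA[i]) lcp shared
  1: (2,14) 0 ''
  2: (14,5) 1 'b'
  3: (5,15) 1 'b'
  4: (15,1) 0 ''
  5: (1,6) 1 'c'
  6: (6,7) 1 'c'
  7: (7,23) 0 ''
  8: (23,4) 1 'd'
  9: (4,0) 1 'd'
  10: (0,16) 1 'd'
  11: (16,11) 2 'df'
  12: (11,9) 1 'd'
  13: (9,8) 0 ''
  14: (8,18) 1 'e'
  15: (18,20) 1 'e'
  16: (20,13) 0 ''
  17: (13,22) 1 'f'
  18: (22,17) 1 'f'
  19: (17,12) 1 'f'
  20: (12,10) 0 ''
  21: (10,19) 1 'g'
  22: (19,3) 0 ''
  23: (3,21) 1 'h'

n(n+1)/2 = 24·25/2 = 300
Σ LCP = 0 + 0 + 1 + 1 + 0 + 1 + 1 + 0 + 1 + 1 + 1 + 2 + 1 + 0 + 1 + 1 + 0 + 1 + 1 + 1 + 0 + 1 + 0 + 1 = 17
distinct = 300 − 17 = 283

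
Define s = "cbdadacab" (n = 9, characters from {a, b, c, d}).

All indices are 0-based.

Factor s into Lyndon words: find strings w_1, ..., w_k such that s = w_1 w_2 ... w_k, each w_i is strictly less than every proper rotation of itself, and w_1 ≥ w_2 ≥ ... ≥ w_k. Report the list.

["c", "bd", "ad", "ac", "ab"]

emit factor 1: 'c' (i=0, period=1)
emit factor 2: 'bd' (i=1, period=2)
emit factor 3: 'ad' (i=3, period=2)
emit factor 4: 'ac' (i=5, period=2)
emit factor 5: 'ab' (i=7, period=2)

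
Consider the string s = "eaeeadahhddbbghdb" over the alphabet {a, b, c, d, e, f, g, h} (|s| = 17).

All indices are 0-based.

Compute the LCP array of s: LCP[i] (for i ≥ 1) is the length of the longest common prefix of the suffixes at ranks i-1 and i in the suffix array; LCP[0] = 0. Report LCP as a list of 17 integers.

[0, 1, 1, 0, 1, 1, 0, 1, 2, 1, 0, 2, 1, 0, 0, 2, 1]

rank | idx | suffix
   0 |   4 | adahhddbbghdb
   1 |   1 | aeeadahhddbbghdb
   2 |   6 | ahhddbbghdb
   3 |  16 | b
   4 |  11 | bbghdb
   5 |  12 | bghdb
   6 |   5 | dahhddbbghdb
   7 |  15 | db
   8 |  10 | dbbghdb
   9 |   9 | ddbbghdb
  10 |   3 | eadahhddbbghdb
  11 |   0 | eaeeadahhddbbghdb
  12 |   2 | eeadahhddbbghdb
  13 |  13 | ghdb
  14 |  14 | hdb
  15 |   8 | hddbbghdb
  16 |   7 | hhddbbghdb

SA = [4, 1, 6, 16, 11, 12, 5, 15, 10, 9, 3, 0, 2, 13, 14, 8, 7]
rank  pair      lcp
   1  s[4:],s[1:]  1  'a'
   2  s[1:],s[6:]  1  'a'
   3  s[6:],s[16:]  0  ''
   4  s[16:],s[11:]  1  'b'
   5  s[11:],s[12:]  1  'b'
   6  s[12:],s[5:]  0  ''
   7  s[5:],s[15:]  1  'd'
   8  s[15:],s[10:]  2  'db'
   9  s[10:],s[9:]  1  'd'
  10  s[9:],s[3:]  0  ''
  11  s[3:],s[0:]  2  'ea'
  12  s[0:],s[2:]  1  'e'
  13  s[2:],s[13:]  0  ''
  14  s[13:],s[14:]  0  ''
  15  s[14:],s[8:]  2  'hd'
  16  s[8:],s[7:]  1  'h'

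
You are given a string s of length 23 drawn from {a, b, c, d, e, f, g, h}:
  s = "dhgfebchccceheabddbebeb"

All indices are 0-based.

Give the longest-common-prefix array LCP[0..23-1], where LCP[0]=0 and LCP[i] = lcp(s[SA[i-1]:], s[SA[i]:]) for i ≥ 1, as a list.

[0, 0, 1, 1, 1, 3, 0, 2, 1, 1, 0, 1, 1, 0, 1, 2, 2, 1, 0, 0, 0, 1, 1]

rank | idx | suffix
   0 |  14 | abddbebeb
   1 |  22 | b
   2 |   5 | bchccceheabddbebeb
   3 |  15 | bddbebeb
   4 |  20 | beb
   5 |  18 | bebeb
   6 |   8 | ccceheabddbebeb
   7 |   9 | cceheabddbebeb
   8 |  10 | ceheabddbebeb
   9 |   6 | chccceheabddbebeb
  10 |  17 | dbebeb
  11 |  16 | ddbebeb
  12 |   0 | dhgfebchccceheabddbebeb
  13 |  13 | eabddbebeb
  14 |  21 | eb
  15 |   4 | ebchccceheabddbebeb
  16 |  19 | ebeb
  17 |  11 | eheabddbebeb
  18 |   3 | febchccceheabddbebeb
  19 |   2 | gfebchccceheabddbebeb
  20 |   7 | hccceheabddbebeb
  21 |  12 | heabddbebeb
  22 |   1 | hgfebchccceheabddbebeb

SA = [14, 22, 5, 15, 20, 18, 8, 9, 10, 6, 17, 16, 0, 13, 21, 4, 19, 11, 3, 2, 7, 12, 1]
i: (SA[i-1],SA[i]) lcp shared
  1: (14,22) 0 ''
  2: (22,5) 1 'b'
  3: (5,15) 1 'b'
  4: (15,20) 1 'b'
  5: (20,18) 3 'beb'
  6: (18,8) 0 ''
  7: (8,9) 2 'cc'
  8: (9,10) 1 'c'
  9: (10,6) 1 'c'
  10: (6,17) 0 ''
  11: (17,16) 1 'd'
  12: (16,0) 1 'd'
  13: (0,13) 0 ''
  14: (13,21) 1 'e'
  15: (21,4) 2 'eb'
  16: (4,19) 2 'eb'
  17: (19,11) 1 'e'
  18: (11,3) 0 ''
  19: (3,2) 0 ''
  20: (2,7) 0 ''
  21: (7,12) 1 'h'
  22: (12,1) 1 'h'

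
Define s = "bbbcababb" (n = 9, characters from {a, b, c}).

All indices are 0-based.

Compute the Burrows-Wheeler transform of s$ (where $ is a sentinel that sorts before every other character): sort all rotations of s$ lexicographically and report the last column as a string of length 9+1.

bcbbaa$bbb

rank  rotation    last
    0  $bbbcababb  b
    1  ababb$bbbc  c
    2  abb$bbbcab  b
    3  b$bbbcabab  b
    4  babb$bbbca  a
    5  bb$bbbcaba  a
    6  bbbcababb$  $
    7  bbcababb$b  b
    8  bcababb$bb  b
    9  cababb$bbb  b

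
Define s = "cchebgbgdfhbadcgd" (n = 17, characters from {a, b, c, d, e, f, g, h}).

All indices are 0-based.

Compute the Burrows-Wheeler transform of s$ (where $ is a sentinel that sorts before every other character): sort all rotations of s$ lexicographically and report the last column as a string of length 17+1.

rank  rotation            last
    0  $cchebgbgdfhbadcgd  d
    1  adcgd$cchebgbgdfhb  b
    2  badcgd$cchebgbgdfh  h
    3  bgbgdfhbadcgd$cche  e
    4  bgdfhbadcgd$cchebg  g
    5  cchebgbgdfhbadcgd$  $
    6  cgd$cchebgbgdfhbad  d
    7  chebgbgdfhbadcgd$c  c
    8  d$cchebgbgdfhbadcg  g
    9  dcgd$cchebgbgdfhba  a
   10  dfhbadcgd$cchebgbg  g
   11  ebgbgdfhbadcgd$cch  h
   12  fhbadcgd$cchebgbgd  d
   13  gbgdfhbadcgd$ccheb  b
   14  gd$cchebgbgdfhbadc  c
   15  gdfhbadcgd$cchebgb  b
   16  hbadcgd$cchebgbgdf  f
   17  hebgbgdfhbadcgd$cc  c

dbheg$dcgaghdbcbfc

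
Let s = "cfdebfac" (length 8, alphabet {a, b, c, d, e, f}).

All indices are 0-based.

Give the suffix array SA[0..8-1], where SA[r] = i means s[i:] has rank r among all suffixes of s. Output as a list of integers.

[6, 4, 7, 0, 2, 3, 5, 1]

rank | idx | suffix
   0 |   6 | ac
   1 |   4 | bfac
   2 |   7 | c
   3 |   0 | cfdebfac
   4 |   2 | debfac
   5 |   3 | ebfac
   6 |   5 | fac
   7 |   1 | fdebfac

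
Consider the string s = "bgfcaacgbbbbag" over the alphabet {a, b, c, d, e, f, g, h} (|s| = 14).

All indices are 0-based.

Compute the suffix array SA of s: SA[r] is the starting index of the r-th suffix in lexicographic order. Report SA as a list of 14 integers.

[4, 5, 12, 11, 10, 9, 8, 0, 3, 6, 2, 13, 7, 1]

rank→(start, suffix):
  0 → (4, 'aacgbbbbag')
  1 → (5, 'acgbbbbag')
  2 → (12, 'ag')
  3 → (11, 'bag')
  4 → (10, 'bbag')
  5 → (9, 'bbbag')
  6 → (8, 'bbbbag')
  7 → (0, 'bgfcaacgbbbbag')
  8 → (3, 'caacgbbbbag')
  9 → (6, 'cgbbbbag')
  10 → (2, 'fcaacgbbbbag')
  11 → (13, 'g')
  12 → (7, 'gbbbbag')
  13 → (1, 'gfcaacgbbbbag')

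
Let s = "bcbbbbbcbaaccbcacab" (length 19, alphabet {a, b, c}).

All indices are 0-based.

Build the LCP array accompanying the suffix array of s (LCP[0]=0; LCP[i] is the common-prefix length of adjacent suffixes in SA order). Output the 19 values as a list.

[0, 1, 1, 2, 0, 1, 1, 4, 3, 2, 1, 2, 3, 0, 2, 1, 2, 2, 1]

sorted suffixes:
  #0 SA[0]=9  'aaccbcacab'
  #1 SA[1]=17  'ab'
  #2 SA[2]=15  'acab'
  #3 SA[3]=10  'accbcacab'
  #4 SA[4]=18  'b'
  #5 SA[5]=8  'baaccbcacab'
  #6 SA[6]=2  'bbbbbcbaaccbcacab'
  #7 SA[7]=3  'bbbbcbaaccbcacab'
  #8 SA[8]=4  'bbbcbaaccbcacab'
  #9 SA[9]=5  'bbcbaaccbcacab'
  #10 SA[10]=13  'bcacab'
  #11 SA[11]=6  'bcbaaccbcacab'
  #12 SA[12]=0  'bcbbbbbcbaaccbcacab'
  #13 SA[13]=16  'cab'
  #14 SA[14]=14  'cacab'
  #15 SA[15]=7  'cbaaccbcacab'
  #16 SA[16]=1  'cbbbbbcbaaccbcacab'
  #17 SA[17]=12  'cbcacab'
  #18 SA[18]=11  'ccbcacab'

SA = [9, 17, 15, 10, 18, 8, 2, 3, 4, 5, 13, 6, 0, 16, 14, 7, 1, 12, 11]
rank  pair      lcp
   1  s[9:],s[17:]  1  'a'
   2  s[17:],s[15:]  1  'a'
   3  s[15:],s[10:]  2  'ac'
   4  s[10:],s[18:]  0  ''
   5  s[18:],s[8:]  1  'b'
   6  s[8:],s[2:]  1  'b'
   7  s[2:],s[3:]  4  'bbbb'
   8  s[3:],s[4:]  3  'bbb'
   9  s[4:],s[5:]  2  'bb'
  10  s[5:],s[13:]  1  'b'
  11  s[13:],s[6:]  2  'bc'
  12  s[6:],s[0:]  3  'bcb'
  13  s[0:],s[16:]  0  ''
  14  s[16:],s[14:]  2  'ca'
  15  s[14:],s[7:]  1  'c'
  16  s[7:],s[1:]  2  'cb'
  17  s[1:],s[12:]  2  'cb'
  18  s[12:],s[11:]  1  'c'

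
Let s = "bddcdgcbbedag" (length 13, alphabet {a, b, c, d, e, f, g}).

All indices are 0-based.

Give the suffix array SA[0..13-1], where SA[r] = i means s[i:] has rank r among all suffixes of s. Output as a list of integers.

rank→(start, suffix):
  0 → (11, 'ag')
  1 → (7, 'bbedag')
  2 → (0, 'bddcdgcbbedag')
  3 → (8, 'bedag')
  4 → (6, 'cbbedag')
  5 → (3, 'cdgcbbedag')
  6 → (10, 'dag')
  7 → (2, 'dcdgcbbedag')
  8 → (1, 'ddcdgcbbedag')
  9 → (4, 'dgcbbedag')
  10 → (9, 'edag')
  11 → (12, 'g')
  12 → (5, 'gcbbedag')

[11, 7, 0, 8, 6, 3, 10, 2, 1, 4, 9, 12, 5]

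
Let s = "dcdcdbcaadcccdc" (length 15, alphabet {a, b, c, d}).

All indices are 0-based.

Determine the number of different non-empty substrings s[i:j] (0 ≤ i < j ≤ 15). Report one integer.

101

sorted suffixes:
  #0 SA[0]=7  'aadcccdc'
  #1 SA[1]=8  'adcccdc'
  #2 SA[2]=5  'bcaadcccdc'
  #3 SA[3]=14  'c'
  #4 SA[4]=6  'caadcccdc'
  #5 SA[5]=10  'cccdc'
  #6 SA[6]=11  'ccdc'
  #7 SA[7]=3  'cdbcaadcccdc'
  #8 SA[8]=12  'cdc'
  #9 SA[9]=1  'cdcdbcaadcccdc'
  #10 SA[10]=4  'dbcaadcccdc'
  #11 SA[11]=13  'dc'
  #12 SA[12]=9  'dcccdc'
  #13 SA[13]=2  'dcdbcaadcccdc'
  #14 SA[14]=0  'dcdcdbcaadcccdc'

SA = [7, 8, 5, 14, 6, 10, 11, 3, 12, 1, 4, 13, 9, 2, 0]
[i] adj suffixes → lcp
  [1] 7/8 → 1 ('a')
  [2] 8/5 → 0 ('')
  [3] 5/14 → 0 ('')
  [4] 14/6 → 1 ('c')
  [5] 6/10 → 1 ('c')
  [6] 10/11 → 2 ('cc')
  [7] 11/3 → 1 ('c')
  [8] 3/12 → 2 ('cd')
  [9] 12/1 → 3 ('cdc')
  [10] 1/4 → 0 ('')
  [11] 4/13 → 1 ('d')
  [12] 13/9 → 2 ('dc')
  [13] 9/2 → 2 ('dc')
  [14] 2/0 → 3 ('dcd')

n(n+1)/2 = 15·16/2 = 120
Σ LCP = 0 + 1 + 0 + 0 + 1 + 1 + 2 + 1 + 2 + 3 + 0 + 1 + 2 + 2 + 3 = 19
distinct = 120 − 19 = 101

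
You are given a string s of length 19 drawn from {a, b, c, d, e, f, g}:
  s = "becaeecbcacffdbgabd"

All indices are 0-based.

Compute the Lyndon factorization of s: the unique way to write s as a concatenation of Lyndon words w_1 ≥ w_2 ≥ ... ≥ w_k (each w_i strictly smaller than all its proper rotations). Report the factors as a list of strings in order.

emit factor 1: 'bec' (i=0, period=3)
emit factor 2: 'aeecbc' (i=3, period=6)
emit factor 3: 'acffdbg' (i=9, period=7)
emit factor 4: 'abd' (i=16, period=3)

["bec", "aeecbc", "acffdbg", "abd"]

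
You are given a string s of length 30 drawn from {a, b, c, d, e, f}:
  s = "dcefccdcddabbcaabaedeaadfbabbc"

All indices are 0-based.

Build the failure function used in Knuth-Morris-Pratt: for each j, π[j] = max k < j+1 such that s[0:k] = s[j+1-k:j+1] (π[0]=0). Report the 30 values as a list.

π[0] = 0
j=1 s[j]='c': π[1]=0 (border '')
j=2 s[j]='e': π[2]=0 (border '')
j=3 s[j]='f': π[3]=0 (border '')
j=4 s[j]='c': π[4]=0 (border '')
j=5 s[j]='c': π[5]=0 (border '')
j=6 s[j]='d': π[6]=1 (border 'd')
j=7 s[j]='c': π[7]=2 (border 'dc')
j=8 s[j]='d': k: 2→0; π[8]=1 (border 'd')
j=9 s[j]='d': k: 1→0; π[9]=1 (border 'd')
j=10 s[j]='a': k: 1→0; π[10]=0 (border '')
j=11 s[j]='b': π[11]=0 (border '')
j=12 s[j]='b': π[12]=0 (border '')
j=13 s[j]='c': π[13]=0 (border '')
j=14 s[j]='a': π[14]=0 (border '')
j=15 s[j]='a': π[15]=0 (border '')
j=16 s[j]='b': π[16]=0 (border '')
j=17 s[j]='a': π[17]=0 (border '')
j=18 s[j]='e': π[18]=0 (border '')
j=19 s[j]='d': π[19]=1 (border 'd')
j=20 s[j]='e': k: 1→0; π[20]=0 (border '')
j=21 s[j]='a': π[21]=0 (border '')
j=22 s[j]='a': π[22]=0 (border '')
j=23 s[j]='d': π[23]=1 (border 'd')
j=24 s[j]='f': k: 1→0; π[24]=0 (border '')
j=25 s[j]='b': π[25]=0 (border '')
j=26 s[j]='a': π[26]=0 (border '')
j=27 s[j]='b': π[27]=0 (border '')
j=28 s[j]='b': π[28]=0 (border '')
j=29 s[j]='c': π[29]=0 (border '')

[0, 0, 0, 0, 0, 0, 1, 2, 1, 1, 0, 0, 0, 0, 0, 0, 0, 0, 0, 1, 0, 0, 0, 1, 0, 0, 0, 0, 0, 0]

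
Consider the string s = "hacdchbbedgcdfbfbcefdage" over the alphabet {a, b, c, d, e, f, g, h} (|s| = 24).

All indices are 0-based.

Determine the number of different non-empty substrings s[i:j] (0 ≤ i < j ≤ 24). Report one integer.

rank→(start, suffix):
  0 → (1, 'acdchbbedgcdfbfbcefdage')
  1 → (21, 'age')
  2 → (6, 'bbedgcdfbfbcefdage')
  3 → (16, 'bcefdage')
  4 → (7, 'bedgcdfbfbcefdage')
  5 → (14, 'bfbcefdage')
  6 → (2, 'cdchbbedgcdfbfbcefdage')
  7 → (11, 'cdfbfbcefdage')
  8 → (17, 'cefdage')
  9 → (4, 'chbbedgcdfbfbcefdage')
  10 → (20, 'dage')
  11 → (3, 'dchbbedgcdfbfbcefdage')
  12 → (12, 'dfbfbcefdage')
  13 → (9, 'dgcdfbfbcefdage')
  14 → (23, 'e')
  15 → (8, 'edgcdfbfbcefdage')
  16 → (18, 'efdage')
  17 → (15, 'fbcefdage')
  18 → (13, 'fbfbcefdage')
  19 → (19, 'fdage')
  20 → (10, 'gcdfbfbcefdage')
  21 → (22, 'ge')
  22 → (0, 'hacdchbbedgcdfbfbcefdage')
  23 → (5, 'hbbedgcdfbfbcefdage')

SA = [1, 21, 6, 16, 7, 14, 2, 11, 17, 4, 20, 3, 12, 9, 23, 8, 18, 15, 13, 19, 10, 22, 0, 5]
i: (SA[i-1],SA[i]) lcp shared
  1: (1,21) 1 'a'
  2: (21,6) 0 ''
  3: (6,16) 1 'b'
  4: (16,7) 1 'b'
  5: (7,14) 1 'b'
  6: (14,2) 0 ''
  7: (2,11) 2 'cd'
  8: (11,17) 1 'c'
  9: (17,4) 1 'c'
  10: (4,20) 0 ''
  11: (20,3) 1 'd'
  12: (3,12) 1 'd'
  13: (12,9) 1 'd'
  14: (9,23) 0 ''
  15: (23,8) 1 'e'
  16: (8,18) 1 'e'
  17: (18,15) 0 ''
  18: (15,13) 2 'fb'
  19: (13,19) 1 'f'
  20: (19,10) 0 ''
  21: (10,22) 1 'g'
  22: (22,0) 0 ''
  23: (0,5) 1 'h'

n(n+1)/2 = 24·25/2 = 300
Σ LCP = 0 + 1 + 0 + 1 + 1 + 1 + 0 + 2 + 1 + 1 + 0 + 1 + 1 + 1 + 0 + 1 + 1 + 0 + 2 + 1 + 0 + 1 + 0 + 1 = 18
distinct = 300 − 18 = 282

282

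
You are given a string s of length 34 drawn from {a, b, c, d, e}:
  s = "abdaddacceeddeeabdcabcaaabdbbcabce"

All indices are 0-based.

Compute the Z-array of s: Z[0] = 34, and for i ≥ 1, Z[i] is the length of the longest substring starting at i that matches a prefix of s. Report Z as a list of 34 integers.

Z[0]=34
i=1: fresh scan; Z[1]=0
i=2: fresh scan; Z[2]=0
i=3: fresh scan; Z[3]=1 scan→box=[3,4)
i=4: fresh scan; Z[4]=0
i=5: fresh scan; Z[5]=0
i=6: fresh scan; Z[6]=1 scan→box=[6,7)
i=7: fresh scan; Z[7]=0
i=8: fresh scan; Z[8]=0
i=9: fresh scan; Z[9]=0
i=10: fresh scan; Z[10]=0
i=11: fresh scan; Z[11]=0
i=12: fresh scan; Z[12]=0
i=13: fresh scan; Z[13]=0
i=14: fresh scan; Z[14]=0
i=15: fresh scan; Z[15]=3 scan→box=[15,18)
i=16: min(r-i=2, Z[1]=0)=0; Z[16]=0
i=17: min(r-i=1, Z[2]=0)=0; Z[17]=0
i=18: fresh scan; Z[18]=0
i=19: fresh scan; Z[19]=2 scan→box=[19,21)
i=20: min(r-i=1, Z[1]=0)=0; Z[20]=0
i=21: fresh scan; Z[21]=0
i=22: fresh scan; Z[22]=1 scan→box=[22,23)
i=23: fresh scan; Z[23]=1 scan→box=[23,24)
i=24: fresh scan; Z[24]=3 scan→box=[24,27)
i=25: min(r-i=2, Z[1]=0)=0; Z[25]=0
i=26: min(r-i=1, Z[2]=0)=0; Z[26]=0
i=27: fresh scan; Z[27]=0
i=28: fresh scan; Z[28]=0
i=29: fresh scan; Z[29]=0
i=30: fresh scan; Z[30]=2 scan→box=[30,32)
i=31: min(r-i=1, Z[1]=0)=0; Z[31]=0
i=32: fresh scan; Z[32]=0
i=33: fresh scan; Z[33]=0

[34, 0, 0, 1, 0, 0, 1, 0, 0, 0, 0, 0, 0, 0, 0, 3, 0, 0, 0, 2, 0, 0, 1, 1, 3, 0, 0, 0, 0, 0, 2, 0, 0, 0]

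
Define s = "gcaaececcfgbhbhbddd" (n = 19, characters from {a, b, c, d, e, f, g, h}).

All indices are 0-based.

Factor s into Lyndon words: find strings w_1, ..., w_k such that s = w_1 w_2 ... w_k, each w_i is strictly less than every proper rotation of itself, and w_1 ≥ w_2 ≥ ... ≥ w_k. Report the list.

["g", "c", "aaececcfgbhbhbddd"]

emit factor 1: 'g' (i=0, period=1)
emit factor 2: 'c' (i=1, period=1)
emit factor 3: 'aaececcfgbhbhbddd' (i=2, period=17)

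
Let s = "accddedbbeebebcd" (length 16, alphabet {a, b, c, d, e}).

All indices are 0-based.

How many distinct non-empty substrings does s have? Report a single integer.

122

sorted suffixes:
  #0 SA[0]=0  'accddedbbeebebcd'
  #1 SA[1]=7  'bbeebebcd'
  #2 SA[2]=13  'bcd'
  #3 SA[3]=11  'bebcd'
  #4 SA[4]=8  'beebebcd'
  #5 SA[5]=1  'ccddedbbeebebcd'
  #6 SA[6]=14  'cd'
  #7 SA[7]=2  'cddedbbeebebcd'
  #8 SA[8]=15  'd'
  #9 SA[9]=6  'dbbeebebcd'
  #10 SA[10]=3  'ddedbbeebebcd'
  #11 SA[11]=4  'dedbbeebebcd'
  #12 SA[12]=12  'ebcd'
  #13 SA[13]=10  'ebebcd'
  #14 SA[14]=5  'edbbeebebcd'
  #15 SA[15]=9  'eebebcd'

SA = [0, 7, 13, 11, 8, 1, 14, 2, 15, 6, 3, 4, 12, 10, 5, 9]
i: (SA[i-1],SA[i]) lcp shared
  1: (0,7) 0 ''
  2: (7,13) 1 'b'
  3: (13,11) 1 'b'
  4: (11,8) 2 'be'
  5: (8,1) 0 ''
  6: (1,14) 1 'c'
  7: (14,2) 2 'cd'
  8: (2,15) 0 ''
  9: (15,6) 1 'd'
  10: (6,3) 1 'd'
  11: (3,4) 1 'd'
  12: (4,12) 0 ''
  13: (12,10) 2 'eb'
  14: (10,5) 1 'e'
  15: (5,9) 1 'e'

n(n+1)/2 = 16·17/2 = 136
Σ LCP = 0 + 0 + 1 + 1 + 2 + 0 + 1 + 2 + 0 + 1 + 1 + 1 + 0 + 2 + 1 + 1 = 14
distinct = 136 − 14 = 122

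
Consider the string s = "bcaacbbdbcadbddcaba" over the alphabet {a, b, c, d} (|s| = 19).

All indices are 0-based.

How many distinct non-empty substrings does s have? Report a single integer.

sorted suffixes:
  #0 SA[0]=18  'a'
  #1 SA[1]=2  'aacbbdbcadbddcaba'
  #2 SA[2]=16  'aba'
  #3 SA[3]=3  'acbbdbcadbddcaba'
  #4 SA[4]=10  'adbddcaba'
  #5 SA[5]=17  'ba'
  #6 SA[6]=5  'bbdbcadbddcaba'
  #7 SA[7]=0  'bcaacbbdbcadbddcaba'
  #8 SA[8]=8  'bcadbddcaba'
  #9 SA[9]=6  'bdbcadbddcaba'
  #10 SA[10]=12  'bddcaba'
  #11 SA[11]=1  'caacbbdbcadbddcaba'
  #12 SA[12]=15  'caba'
  #13 SA[13]=9  'cadbddcaba'
  #14 SA[14]=4  'cbbdbcadbddcaba'
  #15 SA[15]=7  'dbcadbddcaba'
  #16 SA[16]=11  'dbddcaba'
  #17 SA[17]=14  'dcaba'
  #18 SA[18]=13  'ddcaba'

SA = [18, 2, 16, 3, 10, 17, 5, 0, 8, 6, 12, 1, 15, 9, 4, 7, 11, 14, 13]
rank  pair      lcp
   1  s[18:],s[2:]  1  'a'
   2  s[2:],s[16:]  1  'a'
   3  s[16:],s[3:]  1  'a'
   4  s[3:],s[10:]  1  'a'
   5  s[10:],s[17:]  0  ''
   6  s[17:],s[5:]  1  'b'
   7  s[5:],s[0:]  1  'b'
   8  s[0:],s[8:]  3  'bca'
   9  s[8:],s[6:]  1  'b'
  10  s[6:],s[12:]  2  'bd'
  11  s[12:],s[1:]  0  ''
  12  s[1:],s[15:]  2  'ca'
  13  s[15:],s[9:]  2  'ca'
  14  s[9:],s[4:]  1  'c'
  15  s[4:],s[7:]  0  ''
  16  s[7:],s[11:]  2  'db'
  17  s[11:],s[14:]  1  'd'
  18  s[14:],s[13:]  1  'd'

n(n+1)/2 = 19·20/2 = 190
Σ LCP = 0 + 1 + 1 + 1 + 1 + 0 + 1 + 1 + 3 + 1 + 2 + 0 + 2 + 2 + 1 + 0 + 2 + 1 + 1 = 21
distinct = 190 − 21 = 169

169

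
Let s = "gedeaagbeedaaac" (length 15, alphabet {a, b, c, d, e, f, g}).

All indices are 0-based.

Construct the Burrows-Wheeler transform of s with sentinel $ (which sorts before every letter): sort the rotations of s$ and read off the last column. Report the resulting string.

cdaeaagaeedegba$

rank  rotation          last
    0  $gedeaagbeedaaac  c
    1  aaac$gedeaagbeed  d
    2  aac$gedeaagbeeda  a
    3  aagbeedaaac$gede  e
    4  ac$gedeaagbeedaa  a
    5  agbeedaaac$gedea  a
    6  beedaaac$gedeaag  g
    7  c$gedeaagbeedaaa  a
    8  daaac$gedeaagbee  e
    9  deaagbeedaaac$ge  e
   10  eaagbeedaaac$ged  d
   11  edaaac$gedeaagbe  e
   12  edeaagbeedaaac$g  g
   13  eedaaac$gedeaagb  b
   14  gbeedaaac$gedeaa  a
   15  gedeaagbeedaaac$  $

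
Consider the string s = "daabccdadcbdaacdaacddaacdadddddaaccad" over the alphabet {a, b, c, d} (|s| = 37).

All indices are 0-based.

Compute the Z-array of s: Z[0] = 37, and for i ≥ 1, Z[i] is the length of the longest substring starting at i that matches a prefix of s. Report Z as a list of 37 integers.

Z[0]=37
i=1: fresh scan; Z[1]=0
i=2: fresh scan; Z[2]=0
i=3: fresh scan; Z[3]=0
i=4: fresh scan; Z[4]=0
i=5: fresh scan; Z[5]=0
i=6: fresh scan; Z[6]=2 extend→box=[6,8)
i=7: min(r-i=1, Z[1]=0)=0; Z[7]=0
i=8: fresh scan; Z[8]=1 extend→box=[8,9)
i=9: fresh scan; Z[9]=0
i=10: fresh scan; Z[10]=0
i=11: fresh scan; Z[11]=3 extend→box=[11,14)
i=12: min(r-i=2, Z[1]=0)=0; Z[12]=0
i=13: min(r-i=1, Z[2]=0)=0; Z[13]=0
i=14: fresh scan; Z[14]=0
i=15: fresh scan; Z[15]=3 extend→box=[15,18)
i=16: min(r-i=2, Z[1]=0)=0; Z[16]=0
i=17: min(r-i=1, Z[2]=0)=0; Z[17]=0
i=18: fresh scan; Z[18]=0
i=19: fresh scan; Z[19]=1 extend→box=[19,20)
i=20: fresh scan; Z[20]=3 extend→box=[20,23)
i=21: min(r-i=2, Z[1]=0)=0; Z[21]=0
i=22: min(r-i=1, Z[2]=0)=0; Z[22]=0
i=23: fresh scan; Z[23]=0
i=24: fresh scan; Z[24]=2 extend→box=[24,26)
i=25: min(r-i=1, Z[1]=0)=0; Z[25]=0
i=26: fresh scan; Z[26]=1 extend→box=[26,27)
i=27: fresh scan; Z[27]=1 extend→box=[27,28)
i=28: fresh scan; Z[28]=1 extend→box=[28,29)
i=29: fresh scan; Z[29]=1 extend→box=[29,30)
i=30: fresh scan; Z[30]=3 extend→box=[30,33)
i=31: min(r-i=2, Z[1]=0)=0; Z[31]=0
i=32: min(r-i=1, Z[2]=0)=0; Z[32]=0
i=33: fresh scan; Z[33]=0
i=34: fresh scan; Z[34]=0
i=35: fresh scan; Z[35]=0
i=36: fresh scan; Z[36]=1 extend→box=[36,37)

[37, 0, 0, 0, 0, 0, 2, 0, 1, 0, 0, 3, 0, 0, 0, 3, 0, 0, 0, 1, 3, 0, 0, 0, 2, 0, 1, 1, 1, 1, 3, 0, 0, 0, 0, 0, 1]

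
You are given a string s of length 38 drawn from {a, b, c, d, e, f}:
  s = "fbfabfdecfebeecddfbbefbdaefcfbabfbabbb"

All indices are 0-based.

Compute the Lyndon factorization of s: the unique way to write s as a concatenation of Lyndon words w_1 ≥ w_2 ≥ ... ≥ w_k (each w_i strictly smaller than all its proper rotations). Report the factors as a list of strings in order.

emit factor 1: 'f' (i=0, period=1)
emit factor 2: 'bf' (i=1, period=2)
emit factor 3: 'abfdecfebeecddfbbefbdaefcfb' (i=3, period=27)
emit factor 4: 'abfb' (i=30, period=4)
emit factor 5: 'abbb' (i=34, period=4)

["f", "bf", "abfdecfebeecddfbbefbdaefcfb", "abfb", "abbb"]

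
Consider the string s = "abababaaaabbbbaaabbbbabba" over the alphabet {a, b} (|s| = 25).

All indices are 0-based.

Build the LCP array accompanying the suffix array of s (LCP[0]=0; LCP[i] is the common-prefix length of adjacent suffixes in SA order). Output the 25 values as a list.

rank→(start, suffix):
  0 → (24, 'a')
  1 → (6, 'aaaabbbbaaabbbbabba')
  2 → (7, 'aaabbbbaaabbbbabba')
  3 → (14, 'aaabbbbabba')
  4 → (8, 'aabbbbaaabbbbabba')
  5 → (15, 'aabbbbabba')
  6 → (4, 'abaaaabbbbaaabbbbabba')
  7 → (2, 'ababaaaabbbbaaabbbbabba')
  8 → (0, 'abababaaaabbbbaaabbbbabba')
  9 → (21, 'abba')
  10 → (9, 'abbbbaaabbbbabba')
  11 → (16, 'abbbbabba')
  12 → (23, 'ba')
  13 → (5, 'baaaabbbbaaabbbbabba')
  14 → (13, 'baaabbbbabba')
  15 → (3, 'babaaaabbbbaaabbbbabba')
  16 → (1, 'bababaaaabbbbaaabbbbabba')
  17 → (20, 'babba')
  18 → (22, 'bba')
  19 → (12, 'bbaaabbbbabba')
  20 → (19, 'bbabba')
  21 → (11, 'bbbaaabbbbabba')
  22 → (18, 'bbbabba')
  23 → (10, 'bbbbaaabbbbabba')
  24 → (17, 'bbbbabba')

SA = [24, 6, 7, 14, 8, 15, 4, 2, 0, 21, 9, 16, 23, 5, 13, 3, 1, 20, 22, 12, 19, 11, 18, 10, 17]
rank  pair      lcp
   1  s[24:],s[6:]  1  'a'
   2  s[6:],s[7:]  3  'aaa'
   3  s[7:],s[14:]  8  'aaabbbba'
   4  s[14:],s[8:]  2  'aa'
   5  s[8:],s[15:]  7  'aabbbba'
   6  s[15:],s[4:]  1  'a'
   7  s[4:],s[2:]  3  'aba'
   8  s[2:],s[0:]  5  'ababa'
   9  s[0:],s[21:]  2  'ab'
  10  s[21:],s[9:]  3  'abb'
  11  s[9:],s[16:]  6  'abbbba'
  12  s[16:],s[23:]  0  ''
  13  s[23:],s[5:]  2  'ba'
  14  s[5:],s[13:]  4  'baaa'
  15  s[13:],s[3:]  2  'ba'
  16  s[3:],s[1:]  4  'baba'
  17  s[1:],s[20:]  3  'bab'
  18  s[20:],s[22:]  1  'b'
  19  s[22:],s[12:]  3  'bba'
  20  s[12:],s[19:]  3  'bba'
  21  s[19:],s[11:]  2  'bb'
  22  s[11:],s[18:]  4  'bbba'
  23  s[18:],s[10:]  3  'bbb'
  24  s[10:],s[17:]  5  'bbbba'

[0, 1, 3, 8, 2, 7, 1, 3, 5, 2, 3, 6, 0, 2, 4, 2, 4, 3, 1, 3, 3, 2, 4, 3, 5]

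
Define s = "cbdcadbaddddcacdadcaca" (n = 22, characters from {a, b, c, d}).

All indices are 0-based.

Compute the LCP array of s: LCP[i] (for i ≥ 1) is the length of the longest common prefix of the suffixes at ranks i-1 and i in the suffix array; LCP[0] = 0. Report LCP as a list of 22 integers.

[0, 1, 2, 1, 2, 2, 0, 1, 0, 2, 3, 2, 1, 1, 0, 1, 1, 4, 3, 1, 2, 3]

rank→(start, suffix):
  0 → (21, 'a')
  1 → (19, 'aca')
  2 → (13, 'acdadcaca')
  3 → (4, 'adbaddddcacdadcaca')
  4 → (16, 'adcaca')
  5 → (7, 'addddcacdadcaca')
  6 → (6, 'baddddcacdadcaca')
  7 → (1, 'bdcadbaddddcacdadcaca')
  8 → (20, 'ca')
  9 → (18, 'caca')
  10 → (12, 'cacdadcaca')
  11 → (3, 'cadbaddddcacdadcaca')
  12 → (0, 'cbdcadbaddddcacdadcaca')
  13 → (14, 'cdadcaca')
  14 → (15, 'dadcaca')
  15 → (5, 'dbaddddcacdadcaca')
  16 → (17, 'dcaca')
  17 → (11, 'dcacdadcaca')
  18 → (2, 'dcadbaddddcacdadcaca')
  19 → (10, 'ddcacdadcaca')
  20 → (9, 'dddcacdadcaca')
  21 → (8, 'ddddcacdadcaca')

SA = [21, 19, 13, 4, 16, 7, 6, 1, 20, 18, 12, 3, 0, 14, 15, 5, 17, 11, 2, 10, 9, 8]
i: (SA[i-1],SA[i]) lcp shared
  1: (21,19) 1 'a'
  2: (19,13) 2 'ac'
  3: (13,4) 1 'a'
  4: (4,16) 2 'ad'
  5: (16,7) 2 'ad'
  6: (7,6) 0 ''
  7: (6,1) 1 'b'
  8: (1,20) 0 ''
  9: (20,18) 2 'ca'
  10: (18,12) 3 'cac'
  11: (12,3) 2 'ca'
  12: (3,0) 1 'c'
  13: (0,14) 1 'c'
  14: (14,15) 0 ''
  15: (15,5) 1 'd'
  16: (5,17) 1 'd'
  17: (17,11) 4 'dcac'
  18: (11,2) 3 'dca'
  19: (2,10) 1 'd'
  20: (10,9) 2 'dd'
  21: (9,8) 3 'ddd'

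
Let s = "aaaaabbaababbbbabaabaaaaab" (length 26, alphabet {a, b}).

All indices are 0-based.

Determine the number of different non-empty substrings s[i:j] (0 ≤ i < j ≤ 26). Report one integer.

279

sorted suffixes:
  #0 SA[0]=20  'aaaaab'
  #1 SA[1]=0  'aaaaabbaababbbbabaabaaaaab'
  #2 SA[2]=21  'aaaab'
  #3 SA[3]=1  'aaaabbaababbbbabaabaaaaab'
  #4 SA[4]=22  'aaab'
  #5 SA[5]=2  'aaabbaababbbbabaabaaaaab'
  #6 SA[6]=23  'aab'
  #7 SA[7]=17  'aabaaaaab'
  #8 SA[8]=7  'aababbbbabaabaaaaab'
  #9 SA[9]=3  'aabbaababbbbabaabaaaaab'
  #10 SA[10]=24  'ab'
  #11 SA[11]=18  'abaaaaab'
  #12 SA[12]=15  'abaabaaaaab'
  #13 SA[13]=8  'ababbbbabaabaaaaab'
  #14 SA[14]=4  'abbaababbbbabaabaaaaab'
  #15 SA[15]=10  'abbbbabaabaaaaab'
  #16 SA[16]=25  'b'
  #17 SA[17]=19  'baaaaab'
  #18 SA[18]=16  'baabaaaaab'
  #19 SA[19]=6  'baababbbbabaabaaaaab'
  #20 SA[20]=14  'babaabaaaaab'
  #21 SA[21]=9  'babbbbabaabaaaaab'
  #22 SA[22]=5  'bbaababbbbabaabaaaaab'
  #23 SA[23]=13  'bbabaabaaaaab'
  #24 SA[24]=12  'bbbabaabaaaaab'
  #25 SA[25]=11  'bbbbabaabaaaaab'

SA = [20, 0, 21, 1, 22, 2, 23, 17, 7, 3, 24, 18, 15, 8, 4, 10, 25, 19, 16, 6, 14, 9, 5, 13, 12, 11]
[i] adj suffixes → lcp
  [1] 20/0 → 6 ('aaaaab')
  [2] 0/21 → 4 ('aaaa')
  [3] 21/1 → 5 ('aaaab')
  [4] 1/22 → 3 ('aaa')
  [5] 22/2 → 4 ('aaab')
  [6] 2/23 → 2 ('aa')
  [7] 23/17 → 3 ('aab')
  [8] 17/7 → 4 ('aaba')
  [9] 7/3 → 3 ('aab')
  [10] 3/24 → 1 ('a')
  [11] 24/18 → 2 ('ab')
  [12] 18/15 → 4 ('abaa')
  [13] 15/8 → 3 ('aba')
  [14] 8/4 → 2 ('ab')
  [15] 4/10 → 3 ('abb')
  [16] 10/25 → 0 ('')
  [17] 25/19 → 1 ('b')
  [18] 19/16 → 3 ('baa')
  [19] 16/6 → 5 ('baaba')
  [20] 6/14 → 2 ('ba')
  [21] 14/9 → 3 ('bab')
  [22] 9/5 → 1 ('b')
  [23] 5/13 → 3 ('bba')
  [24] 13/12 → 2 ('bb')
  [25] 12/11 → 3 ('bbb')

n(n+1)/2 = 26·27/2 = 351
Σ LCP = 0 + 6 + 4 + 5 + 3 + 4 + 2 + 3 + 4 + 3 + 1 + 2 + 4 + 3 + 2 + 3 + 0 + 1 + 3 + 5 + 2 + 3 + 1 + 3 + 2 + 3 = 72
distinct = 351 − 72 = 279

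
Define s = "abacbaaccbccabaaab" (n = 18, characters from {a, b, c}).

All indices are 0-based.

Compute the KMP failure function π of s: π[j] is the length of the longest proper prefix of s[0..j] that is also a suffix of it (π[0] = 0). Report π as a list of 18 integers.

[0, 0, 1, 0, 0, 1, 1, 0, 0, 0, 0, 0, 1, 2, 3, 1, 1, 2]

π[0] = 0
j=1 s[j]='b': π[1]=0 (border '')
j=2 s[j]='a': π[2]=1 (border 'a')
j=3 s[j]='c': k: 1→0; π[3]=0 (border '')
j=4 s[j]='b': π[4]=0 (border '')
j=5 s[j]='a': π[5]=1 (border 'a')
j=6 s[j]='a': k: 1→0; π[6]=1 (border 'a')
j=7 s[j]='c': k: 1→0; π[7]=0 (border '')
j=8 s[j]='c': π[8]=0 (border '')
j=9 s[j]='b': π[9]=0 (border '')
j=10 s[j]='c': π[10]=0 (border '')
j=11 s[j]='c': π[11]=0 (border '')
j=12 s[j]='a': π[12]=1 (border 'a')
j=13 s[j]='b': π[13]=2 (border 'ab')
j=14 s[j]='a': π[14]=3 (border 'aba')
j=15 s[j]='a': k: 3→1→0; π[15]=1 (border 'a')
j=16 s[j]='a': k: 1→0; π[16]=1 (border 'a')
j=17 s[j]='b': π[17]=2 (border 'ab')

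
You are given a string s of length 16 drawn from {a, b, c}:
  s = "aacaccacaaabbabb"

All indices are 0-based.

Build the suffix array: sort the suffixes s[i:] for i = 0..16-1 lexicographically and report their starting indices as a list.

rank | idx | suffix
   0 |   8 | aaabbabb
   1 |   9 | aabbabb
   2 |   0 | aacaccacaaabbabb
   3 |  13 | abb
   4 |  10 | abbabb
   5 |   6 | acaaabbabb
   6 |   1 | acaccacaaabbabb
   7 |   3 | accacaaabbabb
   8 |  15 | b
   9 |  12 | babb
  10 |  14 | bb
  11 |  11 | bbabb
  12 |   7 | caaabbabb
  13 |   5 | cacaaabbabb
  14 |   2 | caccacaaabbabb
  15 |   4 | ccacaaabbabb

[8, 9, 0, 13, 10, 6, 1, 3, 15, 12, 14, 11, 7, 5, 2, 4]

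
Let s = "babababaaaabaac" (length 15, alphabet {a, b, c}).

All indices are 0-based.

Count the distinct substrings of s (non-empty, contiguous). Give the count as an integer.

84

rank→(start, suffix):
  0 → (7, 'aaaabaac')
  1 → (8, 'aaabaac')
  2 → (9, 'aabaac')
  3 → (12, 'aac')
  4 → (5, 'abaaaabaac')
  5 → (10, 'abaac')
  6 → (3, 'ababaaaabaac')
  7 → (1, 'abababaaaabaac')
  8 → (13, 'ac')
  9 → (6, 'baaaabaac')
  10 → (11, 'baac')
  11 → (4, 'babaaaabaac')
  12 → (2, 'bababaaaabaac')
  13 → (0, 'babababaaaabaac')
  14 → (14, 'c')

SA = [7, 8, 9, 12, 5, 10, 3, 1, 13, 6, 11, 4, 2, 0, 14]
i: (SA[i-1],SA[i]) lcp shared
  1: (7,8) 3 'aaa'
  2: (8,9) 2 'aa'
  3: (9,12) 2 'aa'
  4: (12,5) 1 'a'
  5: (5,10) 4 'abaa'
  6: (10,3) 3 'aba'
  7: (3,1) 5 'ababa'
  8: (1,13) 1 'a'
  9: (13,6) 0 ''
  10: (6,11) 3 'baa'
  11: (11,4) 2 'ba'
  12: (4,2) 4 'baba'
  13: (2,0) 6 'bababa'
  14: (0,14) 0 ''

n(n+1)/2 = 15·16/2 = 120
Σ LCP = 0 + 3 + 2 + 2 + 1 + 4 + 3 + 5 + 1 + 0 + 3 + 2 + 4 + 6 + 0 = 36
distinct = 120 − 36 = 84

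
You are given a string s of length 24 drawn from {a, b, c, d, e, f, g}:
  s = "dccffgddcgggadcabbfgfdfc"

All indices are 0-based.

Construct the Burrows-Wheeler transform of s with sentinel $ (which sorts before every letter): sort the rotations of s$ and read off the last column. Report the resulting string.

ccgabfddcda$dgfdgcfbgffgc

rank  rotation                   last
    0  $dccffgddcgggadcabbfgfdfc  c
    1  abbfgfdfc$dccffgddcgggadc  c
    2  adcabbfgfdfc$dccffgddcggg  g
    3  bbfgfdfc$dccffgddcgggadca  a
    4  bfgfdfc$dccffgddcgggadcab  b
    5  c$dccffgddcgggadcabbfgfdf  f
    6  cabbfgfdfc$dccffgddcgggad  d
    7  ccffgddcgggadcabbfgfdfc$d  d
    8  cffgddcgggadcabbfgfdfc$dc  c
    9  cgggadcabbfgfdfc$dccffgdd  d
   10  dcabbfgfdfc$dccffgddcggga  a
   11  dccffgddcgggadcabbfgfdfc$  $
   12  dcgggadcabbfgfdfc$dccffgd  d
   13  ddcgggadcabbfgfdfc$dccffg  g
   14  dfc$dccffgddcgggadcabbfgf  f
   15  fc$dccffgddcgggadcabbfgfd  d
   16  fdfc$dccffgddcgggadcabbfg  g
   17  ffgddcgggadcabbfgfdfc$dcc  c
   18  fgddcgggadcabbfgfdfc$dccf  f
   19  fgfdfc$dccffgddcgggadcabb  b
   20  gadcabbfgfdfc$dccffgddcgg  g
   21  gddcgggadcabbfgfdfc$dccff  f
   22  gfdfc$dccffgddcgggadcabbf  f
   23  ggadcabbfgfdfc$dccffgddcg  g
   24  gggadcabbfgfdfc$dccffgddc  c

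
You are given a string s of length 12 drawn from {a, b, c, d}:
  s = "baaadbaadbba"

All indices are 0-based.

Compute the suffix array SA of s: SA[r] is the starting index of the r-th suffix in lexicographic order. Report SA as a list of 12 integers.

[11, 1, 2, 6, 3, 7, 10, 0, 5, 9, 4, 8]

rank | idx | suffix
   0 |  11 | a
   1 |   1 | aaadbaadbba
   2 |   2 | aadbaadbba
   3 |   6 | aadbba
   4 |   3 | adbaadbba
   5 |   7 | adbba
   6 |  10 | ba
   7 |   0 | baaadbaadbba
   8 |   5 | baadbba
   9 |   9 | bba
  10 |   4 | dbaadbba
  11 |   8 | dbba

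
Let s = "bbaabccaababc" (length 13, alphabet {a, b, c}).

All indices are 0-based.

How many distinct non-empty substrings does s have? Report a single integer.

74

rank | idx | suffix
   0 |   7 | aababc
   1 |   2 | aabccaababc
   2 |   8 | ababc
   3 |  10 | abc
   4 |   3 | abccaababc
   5 |   1 | baabccaababc
   6 |   9 | babc
   7 |   0 | bbaabccaababc
   8 |  11 | bc
   9 |   4 | bccaababc
  10 |  12 | c
  11 |   6 | caababc
  12 |   5 | ccaababc

SA = [7, 2, 8, 10, 3, 1, 9, 0, 11, 4, 12, 6, 5]
i: (SA[i-1],SA[i]) lcp shared
  1: (7,2) 3 'aab'
  2: (2,8) 1 'a'
  3: (8,10) 2 'ab'
  4: (10,3) 3 'abc'
  5: (3,1) 0 ''
  6: (1,9) 2 'ba'
  7: (9,0) 1 'b'
  8: (0,11) 1 'b'
  9: (11,4) 2 'bc'
  10: (4,12) 0 ''
  11: (12,6) 1 'c'
  12: (6,5) 1 'c'

n(n+1)/2 = 13·14/2 = 91
Σ LCP = 0 + 3 + 1 + 2 + 3 + 0 + 2 + 1 + 1 + 2 + 0 + 1 + 1 = 17
distinct = 91 − 17 = 74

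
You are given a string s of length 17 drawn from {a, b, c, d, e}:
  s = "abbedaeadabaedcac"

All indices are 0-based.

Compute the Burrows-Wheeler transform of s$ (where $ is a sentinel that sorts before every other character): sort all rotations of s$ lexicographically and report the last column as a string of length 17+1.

cd$cedbaabadaeeaba

rank  rotation            last
    0  $abbedaeadabaedcac  c
    1  abaedcac$abbedaead  d
    2  abbedaeadabaedcac$  $
    3  ac$abbedaeadabaedc  c
    4  adabaedcac$abbedae  e
    5  aeadabaedcac$abbed  d
    6  aedcac$abbedaeadab  b
    7  baedcac$abbedaeada  a
    8  bbedaeadabaedcac$a  a
    9  bedaeadabaedcac$ab  b
   10  c$abbedaeadabaedca  a
   11  cac$abbedaeadabaed  d
   12  dabaedcac$abbedaea  a
   13  daeadabaedcac$abbe  e
   14  dcac$abbedaeadabae  e
   15  eadabaedcac$abbeda  a
   16  edaeadabaedcac$abb  b
   17  edcac$abbedaeadaba  a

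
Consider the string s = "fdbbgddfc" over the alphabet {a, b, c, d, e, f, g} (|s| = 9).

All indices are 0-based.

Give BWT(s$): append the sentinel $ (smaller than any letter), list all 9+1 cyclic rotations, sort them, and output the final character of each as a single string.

rank  rotation    last
    0  $fdbbgddfc  c
    1  bbgddfc$fd  d
    2  bgddfc$fdb  b
    3  c$fdbbgddf  f
    4  dbbgddfc$f  f
    5  ddfc$fdbbg  g
    6  dfc$fdbbgd  d
    7  fc$fdbbgdd  d
    8  fdbbgddfc$  $
    9  gddfc$fdbb  b

cdbffgdd$b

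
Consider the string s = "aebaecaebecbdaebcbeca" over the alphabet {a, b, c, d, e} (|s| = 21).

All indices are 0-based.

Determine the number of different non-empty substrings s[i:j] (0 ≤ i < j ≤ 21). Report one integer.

201

rank | idx | suffix
   0 |  20 | a
   1 |   0 | aebaecaebecbdaebcbeca
   2 |  13 | aebcbeca
   3 |   6 | aebecbdaebcbeca
   4 |   3 | aecaebecbdaebcbeca
   5 |   2 | baecaebecbdaebcbeca
   6 |  15 | bcbeca
   7 |  11 | bdaebcbeca
   8 |  17 | beca
   9 |   8 | becbdaebcbeca
  10 |  19 | ca
  11 |   5 | caebecbdaebcbeca
  12 |  10 | cbdaebcbeca
  13 |  16 | cbeca
  14 |  12 | daebcbeca
  15 |   1 | ebaecaebecbdaebcbeca
  16 |  14 | ebcbeca
  17 |   7 | ebecbdaebcbeca
  18 |  18 | eca
  19 |   4 | ecaebecbdaebcbeca
  20 |   9 | ecbdaebcbeca

SA = [20, 0, 13, 6, 3, 2, 15, 11, 17, 8, 19, 5, 10, 16, 12, 1, 14, 7, 18, 4, 9]
rank  pair      lcp
   1  s[20:],s[0:]  1  'a'
   2  s[0:],s[13:]  3  'aeb'
   3  s[13:],s[6:]  3  'aeb'
   4  s[6:],s[3:]  2  'ae'
   5  s[3:],s[2:]  0  ''
   6  s[2:],s[15:]  1  'b'
   7  s[15:],s[11:]  1  'b'
   8  s[11:],s[17:]  1  'b'
   9  s[17:],s[8:]  3  'bec'
  10  s[8:],s[19:]  0  ''
  11  s[19:],s[5:]  2  'ca'
  12  s[5:],s[10:]  1  'c'
  13  s[10:],s[16:]  2  'cb'
  14  s[16:],s[12:]  0  ''
  15  s[12:],s[1:]  0  ''
  16  s[1:],s[14:]  2  'eb'
  17  s[14:],s[7:]  2  'eb'
  18  s[7:],s[18:]  1  'e'
  19  s[18:],s[4:]  3  'eca'
  20  s[4:],s[9:]  2  'ec'

n(n+1)/2 = 21·22/2 = 231
Σ LCP = 0 + 1 + 3 + 3 + 2 + 0 + 1 + 1 + 1 + 3 + 0 + 2 + 1 + 2 + 0 + 0 + 2 + 2 + 1 + 3 + 2 = 30
distinct = 231 − 30 = 201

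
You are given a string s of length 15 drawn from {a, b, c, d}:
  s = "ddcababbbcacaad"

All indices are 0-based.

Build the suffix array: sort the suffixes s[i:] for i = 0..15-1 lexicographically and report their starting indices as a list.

rank | idx | suffix
   0 |  12 | aad
   1 |   3 | ababbbcacaad
   2 |   5 | abbbcacaad
   3 |  10 | acaad
   4 |  13 | ad
   5 |   4 | babbbcacaad
   6 |   6 | bbbcacaad
   7 |   7 | bbcacaad
   8 |   8 | bcacaad
   9 |  11 | caad
  10 |   2 | cababbbcacaad
  11 |   9 | cacaad
  12 |  14 | d
  13 |   1 | dcababbbcacaad
  14 |   0 | ddcababbbcacaad

[12, 3, 5, 10, 13, 4, 6, 7, 8, 11, 2, 9, 14, 1, 0]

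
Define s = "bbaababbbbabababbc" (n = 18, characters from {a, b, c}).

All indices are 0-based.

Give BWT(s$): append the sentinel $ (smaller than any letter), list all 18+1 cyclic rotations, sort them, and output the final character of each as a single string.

rank  rotation             last
    0  $bbaababbbbabababbc  c
    1  aababbbbabababbc$bb  b
    2  abababbc$bbaababbbb  b
    3  ababbbbabababbc$bba  a
    4  ababbc$bbaababbbbab  b
    5  abbbbabababbc$bbaab  b
    6  abbc$bbaababbbbabab  b
    7  baababbbbabababbc$b  b
    8  babababbc$bbaababbb  b
    9  bababbc$bbaababbbba  a
   10  babbbbabababbc$bbaa  a
   11  babbc$bbaababbbbaba  a
   12  bbaababbbbabababbc$  $
   13  bbabababbc$bbaababb  b
   14  bbbabababbc$bbaabab  b
   15  bbbbabababbc$bbaaba  a
   16  bbc$bbaababbbbababa  a
   17  bc$bbaababbbbababab  b
   18  c$bbaababbbbabababb  b

cbbabbbbbaaa$bbaabb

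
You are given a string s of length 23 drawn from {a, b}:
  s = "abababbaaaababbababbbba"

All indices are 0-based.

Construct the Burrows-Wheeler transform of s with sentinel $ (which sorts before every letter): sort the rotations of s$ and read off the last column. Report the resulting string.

rank  rotation                  last
    0  $abababbaaaababbababbbba  a
    1  a$abababbaaaababbababbbb  b
    2  aaaababbababbbba$abababb  b
    3  aaababbababbbba$abababba  a
    4  aababbababbbba$abababbaa  a
    5  abababbaaaababbababbbba$  $
    6  ababbaaaababbababbbba$ab  b
    7  ababbababbbba$abababbaaa  a
    8  ababbbba$abababbaaaababb  b
    9  abbaaaababbababbbba$abab  b
   10  abbababbbba$abababbaaaab  b
   11  abbbba$abababbaaaababbab  b
   12  ba$abababbaaaababbababbb  b
   13  baaaababbababbbba$ababab  b
   14  bababbaaaababbababbbba$a  a
   15  bababbbba$abababbaaaabab  b
   16  babbaaaababbababbbba$aba  a
   17  babbababbbba$abababbaaaa  a
   18  babbbba$abababbaaaababba  a
   19  bba$abababbaaaababbababb  b
   20  bbaaaababbababbbba$ababa  a
   21  bbababbbba$abababbaaaaba  a
   22  bbba$abababbaaaababbabab  b
   23  bbbba$abababbaaaababbaba  a

abbaa$babbbbbbabaaabaaba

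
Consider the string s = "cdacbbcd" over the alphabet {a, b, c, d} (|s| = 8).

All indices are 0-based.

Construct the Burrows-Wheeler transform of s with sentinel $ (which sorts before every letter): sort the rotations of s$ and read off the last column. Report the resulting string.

rank  rotation   last
    0  $cdacbbcd  d
    1  acbbcd$cd  d
    2  bbcd$cdac  c
    3  bcd$cdacb  b
    4  cbbcd$cda  a
    5  cd$cdacbb  b
    6  cdacbbcd$  $
    7  d$cdacbbc  c
    8  dacbbcd$c  c

ddcbab$cc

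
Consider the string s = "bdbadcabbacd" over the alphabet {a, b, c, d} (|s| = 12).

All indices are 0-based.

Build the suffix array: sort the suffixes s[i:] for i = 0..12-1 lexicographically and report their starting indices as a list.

[6, 9, 3, 8, 2, 7, 0, 5, 10, 11, 1, 4]

rank→(start, suffix):
  0 → (6, 'abbacd')
  1 → (9, 'acd')
  2 → (3, 'adcabbacd')
  3 → (8, 'bacd')
  4 → (2, 'badcabbacd')
  5 → (7, 'bbacd')
  6 → (0, 'bdbadcabbacd')
  7 → (5, 'cabbacd')
  8 → (10, 'cd')
  9 → (11, 'd')
  10 → (1, 'dbadcabbacd')
  11 → (4, 'dcabbacd')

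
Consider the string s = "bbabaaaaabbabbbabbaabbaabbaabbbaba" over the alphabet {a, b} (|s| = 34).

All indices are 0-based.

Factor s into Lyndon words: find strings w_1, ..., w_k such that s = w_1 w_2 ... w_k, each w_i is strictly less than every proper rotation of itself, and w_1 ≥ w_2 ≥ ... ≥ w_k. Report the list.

["b", "b", "ab", "aaaaabbabbbabbaabbaabbaabbbab", "a"]

emit factor 1: 'b' (i=0, period=1)
emit factor 2: 'b' (i=1, period=1)
emit factor 3: 'ab' (i=2, period=2)
emit factor 4: 'aaaaabbabbbabbaabbaabbaabbbab' (i=4, period=29)
emit factor 5: 'a' (i=33, period=1)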